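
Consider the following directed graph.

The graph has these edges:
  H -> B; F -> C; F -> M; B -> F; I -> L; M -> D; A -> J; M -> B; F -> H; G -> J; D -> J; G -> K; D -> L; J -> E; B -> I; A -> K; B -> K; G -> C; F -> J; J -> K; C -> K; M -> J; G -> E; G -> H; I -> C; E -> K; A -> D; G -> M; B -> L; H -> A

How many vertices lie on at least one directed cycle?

4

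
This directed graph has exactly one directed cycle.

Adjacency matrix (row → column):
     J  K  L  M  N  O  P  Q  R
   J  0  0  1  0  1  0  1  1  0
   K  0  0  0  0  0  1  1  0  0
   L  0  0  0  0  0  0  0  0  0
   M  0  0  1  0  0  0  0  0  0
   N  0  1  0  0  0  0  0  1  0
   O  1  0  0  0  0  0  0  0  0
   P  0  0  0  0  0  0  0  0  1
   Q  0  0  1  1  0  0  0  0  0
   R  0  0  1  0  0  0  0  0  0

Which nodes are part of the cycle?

J, K, N, O

DFS with gray/black marking from J:
J gray
  P gray
    R gray
      L gray
      L black
    R black
  P black
  N gray
    Q gray
      M gray
        M→L: L black — skip
      M black
      Q→L: L black — skip
    Q black
    K gray
      K→P: P black — skip
      O gray
        O→J: J is gray → back edge
Back edge closes the cycle J → N → K → O → J; its vertices are {J, K, N, O}.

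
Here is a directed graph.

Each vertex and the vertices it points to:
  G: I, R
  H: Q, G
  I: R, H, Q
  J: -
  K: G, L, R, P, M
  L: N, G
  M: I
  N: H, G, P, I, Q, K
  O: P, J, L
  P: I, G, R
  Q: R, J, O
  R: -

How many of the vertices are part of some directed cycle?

10

A vertex is on a directed cycle iff it belongs to a strongly connected component of size ≥ 2 (or has a self-loop).
The vertices on cycles are {G, H, I, K, L, M, N, O, P, Q} — 10 in total.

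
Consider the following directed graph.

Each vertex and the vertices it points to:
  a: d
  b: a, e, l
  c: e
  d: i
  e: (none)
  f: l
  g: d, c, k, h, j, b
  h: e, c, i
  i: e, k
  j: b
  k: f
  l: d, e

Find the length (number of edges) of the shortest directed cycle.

5

For each vertex v, BFS finds the shortest path from v back to v.
The shortest such closed walk is i → k → f → l → d → i, length 5.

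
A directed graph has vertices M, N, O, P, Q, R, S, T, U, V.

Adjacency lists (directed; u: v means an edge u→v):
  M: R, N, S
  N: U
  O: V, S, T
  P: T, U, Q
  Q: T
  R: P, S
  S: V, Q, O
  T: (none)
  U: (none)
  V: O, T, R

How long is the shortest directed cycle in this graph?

2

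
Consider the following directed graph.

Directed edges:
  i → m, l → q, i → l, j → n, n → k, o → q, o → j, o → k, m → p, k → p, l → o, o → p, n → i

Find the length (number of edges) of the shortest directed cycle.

5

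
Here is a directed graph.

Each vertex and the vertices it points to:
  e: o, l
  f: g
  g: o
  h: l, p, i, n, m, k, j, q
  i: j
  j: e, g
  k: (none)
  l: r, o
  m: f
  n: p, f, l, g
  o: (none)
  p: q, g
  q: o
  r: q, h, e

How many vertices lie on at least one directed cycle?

7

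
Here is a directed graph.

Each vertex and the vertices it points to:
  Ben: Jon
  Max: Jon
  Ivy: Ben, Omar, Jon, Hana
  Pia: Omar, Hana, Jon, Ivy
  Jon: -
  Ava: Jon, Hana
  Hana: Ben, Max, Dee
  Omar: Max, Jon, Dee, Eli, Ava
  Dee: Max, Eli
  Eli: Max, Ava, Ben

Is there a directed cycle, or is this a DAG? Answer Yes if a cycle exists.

Yes

DFS with white/gray/black marking, starting from Eli:
Eli gray
  Max gray
    Jon gray
    Jon black
  Max black
  Ava gray
    Ava→Jon: Jon black — skip
    Hana gray
      Ben gray
        Ben→Jon: Jon black — skip
      Ben black
      Hana→Max: Max black — skip
      Dee gray
        Dee→Max: Max black — skip
        Dee→Eli: Eli is gray → back edge
Back edge found, so a cycle exists: Eli → Ava → Hana → Dee → Eli.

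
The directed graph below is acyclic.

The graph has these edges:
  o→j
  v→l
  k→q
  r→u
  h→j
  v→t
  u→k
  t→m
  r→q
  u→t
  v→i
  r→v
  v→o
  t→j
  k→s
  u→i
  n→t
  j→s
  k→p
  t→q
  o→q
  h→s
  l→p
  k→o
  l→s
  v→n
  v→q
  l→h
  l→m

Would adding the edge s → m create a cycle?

Adding s→m creates a cycle iff m can already reach s.
Explore from m: no path reaches s. The graph stays acyclic.

No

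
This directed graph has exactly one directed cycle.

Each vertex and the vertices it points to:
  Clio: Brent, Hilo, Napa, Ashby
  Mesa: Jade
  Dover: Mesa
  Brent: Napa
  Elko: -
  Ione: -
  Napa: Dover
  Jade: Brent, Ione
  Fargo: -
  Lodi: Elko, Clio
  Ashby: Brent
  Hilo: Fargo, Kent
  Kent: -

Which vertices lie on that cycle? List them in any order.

DFS with gray/black marking from Napa:
Napa gray
  Dover gray
    Mesa gray
      Jade gray
        Brent gray
          Brent→Napa: Napa is gray → back edge
Back edge closes the cycle Napa → Dover → Mesa → Jade → Brent → Napa; its vertices are {Jade, Mesa, Napa, Brent, Dover}.

Jade, Mesa, Napa, Brent, Dover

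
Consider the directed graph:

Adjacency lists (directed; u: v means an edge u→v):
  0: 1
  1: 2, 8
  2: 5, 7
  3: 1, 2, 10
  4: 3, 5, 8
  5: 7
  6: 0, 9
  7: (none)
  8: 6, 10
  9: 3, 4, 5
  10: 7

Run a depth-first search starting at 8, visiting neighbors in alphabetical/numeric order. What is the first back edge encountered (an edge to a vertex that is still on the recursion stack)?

1->8

DFS from 8 (visiting neighbors in alphabetical/numeric order); mark gray on enter, black on exit:
8 gray
  6 gray
    0 gray
      1 gray
        2 gray
          5 gray
            7 gray
            7 black
          5 black
          2→7: 7 black — skip
        2 black
        1→8: 8 is gray → back edge
First back edge: 1 → 8.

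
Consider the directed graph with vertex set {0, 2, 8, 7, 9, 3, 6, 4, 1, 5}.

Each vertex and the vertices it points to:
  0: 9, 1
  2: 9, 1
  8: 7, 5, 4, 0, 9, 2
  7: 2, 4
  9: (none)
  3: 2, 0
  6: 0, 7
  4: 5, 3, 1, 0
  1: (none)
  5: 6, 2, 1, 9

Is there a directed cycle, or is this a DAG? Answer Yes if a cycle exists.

Yes

DFS with white/gray/black marking, starting from 8:
8 gray
  7 gray
    2 gray
      9 gray
      9 black
      1 gray
      1 black
    2 black
    4 gray
      5 gray
        6 gray
          0 gray
            0→9: 9 black — skip
            0→1: 1 black — skip
          0 black
          6→7: 7 is gray → back edge
Back edge found, so a cycle exists: 7 → 4 → 5 → 6 → 7.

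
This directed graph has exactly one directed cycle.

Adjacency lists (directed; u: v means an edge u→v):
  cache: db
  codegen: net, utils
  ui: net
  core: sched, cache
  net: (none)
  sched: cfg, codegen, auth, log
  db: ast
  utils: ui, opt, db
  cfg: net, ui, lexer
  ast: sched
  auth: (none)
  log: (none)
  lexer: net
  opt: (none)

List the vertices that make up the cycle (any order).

DFS with gray/black marking from sched:
sched gray
  cfg gray
    net gray
    net black
    ui gray
      ui→net: net black — skip
    ui black
    lexer gray
      lexer→net: net black — skip
    lexer black
  cfg black
  codegen gray
    codegen→net: net black — skip
    utils gray
      utils→ui: ui black — skip
      opt gray
      opt black
      db gray
        ast gray
          ast→sched: sched is gray → back edge
Back edge closes the cycle sched → codegen → utils → db → ast → sched; its vertices are {db, ast, sched, utils, codegen}.

db, ast, sched, utils, codegen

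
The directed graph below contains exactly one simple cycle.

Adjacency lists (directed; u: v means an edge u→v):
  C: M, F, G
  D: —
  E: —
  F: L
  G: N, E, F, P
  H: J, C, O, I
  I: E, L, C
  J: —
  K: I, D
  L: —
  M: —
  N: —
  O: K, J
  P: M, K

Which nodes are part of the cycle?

DFS with gray/black marking from C:
C gray
  M gray
  M black
  F gray
    L gray
    L black
  F black
  G gray
    N gray
    N black
    E gray
    E black
    G→F: F black — skip
    P gray
      P→M: M black — skip
      K gray
        I gray
          I→E: E black — skip
          I→L: L black — skip
          I→C: C is gray → back edge
Back edge closes the cycle C → G → P → K → I → C; its vertices are {C, G, I, K, P}.

C, G, I, K, P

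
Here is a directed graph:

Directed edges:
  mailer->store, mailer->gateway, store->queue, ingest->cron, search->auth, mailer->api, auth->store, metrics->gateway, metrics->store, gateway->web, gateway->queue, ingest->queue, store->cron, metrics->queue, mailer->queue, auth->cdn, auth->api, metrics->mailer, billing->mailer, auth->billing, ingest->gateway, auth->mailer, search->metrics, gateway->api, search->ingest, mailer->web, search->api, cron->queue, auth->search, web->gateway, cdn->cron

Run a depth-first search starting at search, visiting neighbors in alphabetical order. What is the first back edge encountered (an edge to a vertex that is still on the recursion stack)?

DFS from search (visiting neighbors in alphabetical order); mark gray on enter, black on exit:
search gray
  api gray
  api black
  auth gray
    auth→api: api black — skip
    billing gray
      mailer gray
        mailer→api: api black — skip
        gateway gray
          gateway→api: api black — skip
          queue gray
          queue black
          web gray
            web→gateway: gateway is gray → back edge
First back edge: web → gateway.

web->gateway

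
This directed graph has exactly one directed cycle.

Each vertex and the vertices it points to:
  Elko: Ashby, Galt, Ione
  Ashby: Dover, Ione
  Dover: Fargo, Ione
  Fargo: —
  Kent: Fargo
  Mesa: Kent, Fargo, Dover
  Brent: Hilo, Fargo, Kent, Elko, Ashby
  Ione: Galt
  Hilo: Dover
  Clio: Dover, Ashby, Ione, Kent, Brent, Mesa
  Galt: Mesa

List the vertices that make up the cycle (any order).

Galt, Ione, Mesa, Dover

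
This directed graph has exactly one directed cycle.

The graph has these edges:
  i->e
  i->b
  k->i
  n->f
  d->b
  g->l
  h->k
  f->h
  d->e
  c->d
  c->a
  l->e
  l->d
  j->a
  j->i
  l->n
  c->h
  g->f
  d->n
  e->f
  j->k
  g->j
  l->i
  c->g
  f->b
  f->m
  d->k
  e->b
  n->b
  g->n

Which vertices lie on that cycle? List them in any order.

DFS with gray/black marking from f:
f gray
  h gray
    k gray
      i gray
        e gray
          b gray
          b black
          e→f: f is gray → back edge
Back edge closes the cycle f → h → k → i → e → f; its vertices are {e, f, h, i, k}.

e, f, h, i, k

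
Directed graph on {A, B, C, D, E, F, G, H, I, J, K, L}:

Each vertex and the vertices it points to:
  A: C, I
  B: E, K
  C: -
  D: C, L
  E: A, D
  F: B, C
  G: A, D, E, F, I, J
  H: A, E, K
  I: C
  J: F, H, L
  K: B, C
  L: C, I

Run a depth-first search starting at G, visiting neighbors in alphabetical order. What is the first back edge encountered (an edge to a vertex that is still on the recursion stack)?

K→B

DFS from G (visiting neighbors in alphabetical order); mark gray on enter, black on exit:
G gray
  A gray
    C gray
    C black
    I gray
      I→C: C black — skip
    I black
  A black
  D gray
    D→C: C black — skip
    L gray
      L→C: C black — skip
      L→I: I black — skip
    L black
  D black
  E gray
    E→A: A black — skip
    E→D: D black — skip
  E black
  F gray
    B gray
      B→E: E black — skip
      K gray
        K→B: B is gray → back edge
First back edge: K → B.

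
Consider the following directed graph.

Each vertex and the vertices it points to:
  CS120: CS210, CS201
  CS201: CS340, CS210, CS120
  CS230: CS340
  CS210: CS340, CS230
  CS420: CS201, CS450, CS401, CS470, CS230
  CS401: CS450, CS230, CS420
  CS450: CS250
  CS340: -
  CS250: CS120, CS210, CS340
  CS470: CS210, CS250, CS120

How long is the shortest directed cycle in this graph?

2

For each vertex v, BFS finds the shortest path from v back to v.
The shortest such closed walk is CS420 → CS401 → CS420, length 2.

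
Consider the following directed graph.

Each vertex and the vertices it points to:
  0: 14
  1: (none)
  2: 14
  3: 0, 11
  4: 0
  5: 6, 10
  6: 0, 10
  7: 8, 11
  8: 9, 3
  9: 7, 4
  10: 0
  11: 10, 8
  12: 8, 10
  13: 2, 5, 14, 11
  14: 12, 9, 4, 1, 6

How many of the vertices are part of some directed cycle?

A vertex is on a directed cycle iff it belongs to a strongly connected component of size ≥ 2 (or has a self-loop).
The vertices on cycles are {0, 3, 4, 6, 7, 8, 9, 10, 11, 12, 14} — 11 in total.

11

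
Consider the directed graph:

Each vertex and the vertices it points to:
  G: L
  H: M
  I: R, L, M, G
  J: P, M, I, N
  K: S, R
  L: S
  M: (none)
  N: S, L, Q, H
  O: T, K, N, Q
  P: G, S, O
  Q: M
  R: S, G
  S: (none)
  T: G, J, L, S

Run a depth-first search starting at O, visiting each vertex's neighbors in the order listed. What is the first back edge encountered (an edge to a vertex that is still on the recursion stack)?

DFS from O (visiting each vertex's neighbors in the order listed); mark gray on enter, black on exit:
O gray
  T gray
    G gray
      L gray
        S gray
        S black
      L black
    G black
    J gray
      P gray
        P→G: G black — skip
        P→S: S black — skip
        P→O: O is gray → back edge
First back edge: P → O.

P->O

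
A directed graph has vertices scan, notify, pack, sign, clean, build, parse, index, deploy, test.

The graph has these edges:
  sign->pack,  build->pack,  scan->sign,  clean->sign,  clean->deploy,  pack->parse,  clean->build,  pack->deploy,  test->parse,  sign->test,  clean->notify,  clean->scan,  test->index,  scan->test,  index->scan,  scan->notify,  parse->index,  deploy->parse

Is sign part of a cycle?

sign is on a cycle iff sign can reach itself via ≥1 edge.
sign → test → index → scan → sign — yes.

Yes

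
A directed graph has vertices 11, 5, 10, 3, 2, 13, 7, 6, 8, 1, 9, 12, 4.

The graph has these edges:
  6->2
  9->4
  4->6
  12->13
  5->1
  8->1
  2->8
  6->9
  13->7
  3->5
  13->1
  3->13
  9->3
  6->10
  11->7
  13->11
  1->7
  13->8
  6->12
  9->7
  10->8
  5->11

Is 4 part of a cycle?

4 is on a cycle iff 4 can reach itself via ≥1 edge.
4 → 6 → 9 → 4 — yes.

Yes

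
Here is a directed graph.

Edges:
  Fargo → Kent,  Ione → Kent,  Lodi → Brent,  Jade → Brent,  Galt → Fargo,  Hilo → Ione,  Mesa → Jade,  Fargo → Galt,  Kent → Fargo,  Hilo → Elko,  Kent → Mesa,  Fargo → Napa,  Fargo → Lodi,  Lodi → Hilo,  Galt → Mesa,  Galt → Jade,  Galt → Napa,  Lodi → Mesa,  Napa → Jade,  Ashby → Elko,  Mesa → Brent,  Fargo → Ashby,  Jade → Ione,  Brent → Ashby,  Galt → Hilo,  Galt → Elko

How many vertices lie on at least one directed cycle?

A vertex is on a directed cycle iff it belongs to a strongly connected component of size ≥ 2 (or has a self-loop).
The vertices on cycles are {Galt, Hilo, Ione, Jade, Kent, Lodi, Mesa, Napa, Fargo} — 9 in total.

9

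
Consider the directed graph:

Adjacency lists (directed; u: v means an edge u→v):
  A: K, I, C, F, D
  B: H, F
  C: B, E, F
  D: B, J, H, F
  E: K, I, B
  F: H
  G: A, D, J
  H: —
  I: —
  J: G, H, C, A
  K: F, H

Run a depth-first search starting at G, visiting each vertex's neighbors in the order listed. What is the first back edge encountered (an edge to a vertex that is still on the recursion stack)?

J→G

DFS from G (visiting each vertex's neighbors in the order listed); mark gray on enter, black on exit:
G gray
  A gray
    K gray
      F gray
        H gray
        H black
      F black
      K→H: H black — skip
    K black
    I gray
    I black
    C gray
      B gray
        B→H: H black — skip
        B→F: F black — skip
      B black
      E gray
        E→K: K black — skip
        E→I: I black — skip
        E→B: B black — skip
      E black
      C→F: F black — skip
    C black
    A→F: F black — skip
    D gray
      D→B: B black — skip
      J gray
        J→G: G is gray → back edge
First back edge: J → G.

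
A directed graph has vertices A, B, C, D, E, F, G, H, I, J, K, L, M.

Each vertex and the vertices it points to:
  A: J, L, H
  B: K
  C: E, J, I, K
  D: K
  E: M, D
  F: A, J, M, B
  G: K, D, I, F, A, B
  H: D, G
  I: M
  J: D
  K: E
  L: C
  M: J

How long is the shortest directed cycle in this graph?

For each vertex v, BFS finds the shortest path from v back to v.
The shortest such closed walk is G → A → H → G, length 3.

3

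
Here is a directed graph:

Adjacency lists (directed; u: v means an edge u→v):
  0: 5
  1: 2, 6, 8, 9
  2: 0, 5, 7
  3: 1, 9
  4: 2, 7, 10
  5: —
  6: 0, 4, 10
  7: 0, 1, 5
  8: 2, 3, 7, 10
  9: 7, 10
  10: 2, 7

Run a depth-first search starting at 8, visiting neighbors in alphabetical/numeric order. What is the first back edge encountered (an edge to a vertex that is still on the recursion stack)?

DFS from 8 (visiting neighbors in alphabetical/numeric order); mark gray on enter, black on exit:
8 gray
  2 gray
    0 gray
      5 gray
      5 black
    0 black
    2→5: 5 black — skip
    7 gray
      7→0: 0 black — skip
      1 gray
        1→2: 2 is gray → back edge
First back edge: 1 → 2.

1->2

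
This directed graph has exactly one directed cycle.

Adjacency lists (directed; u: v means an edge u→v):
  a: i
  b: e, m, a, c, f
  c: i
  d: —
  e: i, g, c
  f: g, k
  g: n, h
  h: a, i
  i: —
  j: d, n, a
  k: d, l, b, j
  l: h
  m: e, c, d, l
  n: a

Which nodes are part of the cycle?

b, f, k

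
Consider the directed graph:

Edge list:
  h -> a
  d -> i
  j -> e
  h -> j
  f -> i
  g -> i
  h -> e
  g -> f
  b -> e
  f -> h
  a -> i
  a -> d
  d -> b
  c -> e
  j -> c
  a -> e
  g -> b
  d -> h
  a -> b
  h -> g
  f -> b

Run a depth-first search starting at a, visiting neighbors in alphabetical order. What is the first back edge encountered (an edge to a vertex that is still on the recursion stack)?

h->a

DFS from a (visiting neighbors in alphabetical order); mark gray on enter, black on exit:
a gray
  b gray
    e gray
    e black
  b black
  d gray
    d→b: b black — skip
    h gray
      h→a: a is gray → back edge
First back edge: h → a.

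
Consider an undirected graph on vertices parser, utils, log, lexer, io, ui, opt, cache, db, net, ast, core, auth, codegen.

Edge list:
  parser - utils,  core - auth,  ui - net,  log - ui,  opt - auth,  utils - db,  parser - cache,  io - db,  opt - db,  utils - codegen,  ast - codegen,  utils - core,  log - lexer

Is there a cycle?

Yes

DFS, tracking each vertex's parent; an edge to a visited non-parent vertex closes a cycle.
Start from ui:
visit ui (parent –)
  visit log (parent ui)
    log–ui: parent, skip
    visit lexer (parent log)
      lexer–log: parent, skip
  visit net (parent ui)
    net–ui: parent, skip
visit parser (parent –)
  visit cache (parent parser)
    cache–parser: parent, skip
  visit utils (parent parser)
    visit core (parent utils)
      core–utils: parent, skip
      visit auth (parent core)
        visit opt (parent auth)
          opt–auth: parent, skip
          visit db (parent opt)
            db–opt: parent, skip
            visit io (parent db)
              io–db: parent, skip
            db–utils: utils visited and ≠ parent → cycle
Cycle: utils – core – auth – opt – db – utils.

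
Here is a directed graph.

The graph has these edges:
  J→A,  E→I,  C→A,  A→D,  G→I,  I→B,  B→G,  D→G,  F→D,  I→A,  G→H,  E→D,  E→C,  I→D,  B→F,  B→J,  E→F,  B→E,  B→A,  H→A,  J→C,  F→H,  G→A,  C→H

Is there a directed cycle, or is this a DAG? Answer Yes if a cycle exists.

Yes

DFS with white/gray/black marking, starting from H:
H gray
  A gray
    D gray
      G gray
        I gray
          I→A: A is gray → back edge
Back edge found, so a cycle exists: A → D → G → I → A.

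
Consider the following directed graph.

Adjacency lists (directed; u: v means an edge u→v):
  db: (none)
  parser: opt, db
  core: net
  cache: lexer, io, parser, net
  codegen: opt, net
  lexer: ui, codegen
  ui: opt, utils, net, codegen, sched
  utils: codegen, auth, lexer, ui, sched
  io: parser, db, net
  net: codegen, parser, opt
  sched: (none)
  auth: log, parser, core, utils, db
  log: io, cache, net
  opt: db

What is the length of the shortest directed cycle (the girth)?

For each vertex v, BFS finds the shortest path from v back to v.
The shortest such closed walk is auth → utils → auth, length 2.

2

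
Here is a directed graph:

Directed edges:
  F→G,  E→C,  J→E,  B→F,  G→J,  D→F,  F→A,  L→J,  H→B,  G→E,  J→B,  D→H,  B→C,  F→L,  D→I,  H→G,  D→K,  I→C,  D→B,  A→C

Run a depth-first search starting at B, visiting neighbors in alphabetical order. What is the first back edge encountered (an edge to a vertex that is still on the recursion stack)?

J→B

DFS from B (visiting neighbors in alphabetical order); mark gray on enter, black on exit:
B gray
  C gray
  C black
  F gray
    A gray
      A→C: C black — skip
    A black
    G gray
      E gray
        E→C: C black — skip
      E black
      J gray
        J→B: B is gray → back edge
First back edge: J → B.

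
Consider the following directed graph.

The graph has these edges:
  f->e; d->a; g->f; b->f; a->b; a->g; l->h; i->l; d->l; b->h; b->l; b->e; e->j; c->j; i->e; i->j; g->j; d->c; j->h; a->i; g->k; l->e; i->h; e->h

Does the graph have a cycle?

No

DFS with white/gray/black marking, starting from d:
d gray
  c gray
    j gray
      h gray
      h black
    j black
  c black
  a gray
    g gray
      k gray
      k black
      g→j: j black — skip
      f gray
        e gray
          e→j: j black — skip
          e→h: h black — skip
        e black
      f black
    g black
    b gray
      b→e: e black — skip
      b→h: h black — skip
      b→f: f black — skip
      l gray
        l→e: e black — skip
        l→h: h black — skip
      l black
    b black
    i gray
      i→e: e black — skip
      i→j: j black — skip
      i→h: h black — skip
      i→l: l black — skip
    i black
  a black
  d→l: l black — skip
d black
Every edge goes to a white or black vertex — no back edge, so the graph is acyclic.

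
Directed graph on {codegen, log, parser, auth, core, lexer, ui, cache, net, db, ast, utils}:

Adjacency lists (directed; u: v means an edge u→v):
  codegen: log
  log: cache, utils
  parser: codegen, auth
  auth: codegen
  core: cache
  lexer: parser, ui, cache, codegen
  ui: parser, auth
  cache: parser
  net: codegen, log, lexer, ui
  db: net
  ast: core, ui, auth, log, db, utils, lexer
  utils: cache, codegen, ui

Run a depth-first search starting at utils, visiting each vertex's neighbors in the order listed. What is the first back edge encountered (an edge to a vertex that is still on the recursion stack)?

log->cache

DFS from utils (visiting each vertex's neighbors in the order listed); mark gray on enter, black on exit:
utils gray
  cache gray
    parser gray
      codegen gray
        log gray
          log→cache: cache is gray → back edge
First back edge: log → cache.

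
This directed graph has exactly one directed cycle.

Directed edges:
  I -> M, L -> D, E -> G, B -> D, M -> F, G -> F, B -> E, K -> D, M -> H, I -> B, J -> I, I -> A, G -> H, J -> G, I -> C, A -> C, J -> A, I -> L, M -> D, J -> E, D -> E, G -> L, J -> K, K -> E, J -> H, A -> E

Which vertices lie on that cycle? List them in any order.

DFS with gray/black marking from G:
G gray
  H gray
  H black
  L gray
    D gray
      E gray
        E→G: G is gray → back edge
Back edge closes the cycle G → L → D → E → G; its vertices are {D, E, G, L}.

D, E, G, L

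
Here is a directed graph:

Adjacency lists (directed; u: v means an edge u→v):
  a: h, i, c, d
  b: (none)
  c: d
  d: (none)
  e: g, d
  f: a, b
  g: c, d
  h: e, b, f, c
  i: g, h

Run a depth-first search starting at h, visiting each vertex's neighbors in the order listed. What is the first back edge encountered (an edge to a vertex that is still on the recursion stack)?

a→h

DFS from h (visiting each vertex's neighbors in the order listed); mark gray on enter, black on exit:
h gray
  e gray
    g gray
      c gray
        d gray
        d black
      c black
      g→d: d black — skip
    g black
    e→d: d black — skip
  e black
  b gray
  b black
  f gray
    a gray
      a→h: h is gray → back edge
First back edge: a → h.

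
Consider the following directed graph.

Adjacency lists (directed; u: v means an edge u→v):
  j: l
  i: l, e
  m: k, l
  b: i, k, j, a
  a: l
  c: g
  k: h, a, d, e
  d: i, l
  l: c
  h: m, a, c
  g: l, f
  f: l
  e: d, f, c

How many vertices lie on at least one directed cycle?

A vertex is on a directed cycle iff it belongs to a strongly connected component of size ≥ 2 (or has a self-loop).
The vertices on cycles are {c, d, e, f, g, h, i, k, l, m} — 10 in total.

10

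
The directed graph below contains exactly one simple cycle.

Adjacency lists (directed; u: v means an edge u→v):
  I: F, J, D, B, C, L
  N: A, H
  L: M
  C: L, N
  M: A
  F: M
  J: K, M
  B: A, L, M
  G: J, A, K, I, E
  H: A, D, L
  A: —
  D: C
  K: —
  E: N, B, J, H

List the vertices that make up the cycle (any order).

DFS with gray/black marking from D:
D gray
  C gray
    L gray
      M gray
        A gray
        A black
      M black
    L black
    N gray
      N→A: A black — skip
      H gray
        H→A: A black — skip
        H→D: D is gray → back edge
Back edge closes the cycle D → C → N → H → D; its vertices are {C, D, H, N}.

C, D, H, N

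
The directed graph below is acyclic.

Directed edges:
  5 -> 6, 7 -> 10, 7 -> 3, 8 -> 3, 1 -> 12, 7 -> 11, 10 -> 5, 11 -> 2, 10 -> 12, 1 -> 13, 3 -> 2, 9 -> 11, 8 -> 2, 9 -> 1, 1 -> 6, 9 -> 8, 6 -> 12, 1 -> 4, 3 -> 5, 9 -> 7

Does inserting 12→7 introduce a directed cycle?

Yes

Adding 12→7 creates a cycle iff 7 can already reach 12.
Path from 7: 7 → 10 → 12.
So 7 → … → 12 → 7 is a cycle.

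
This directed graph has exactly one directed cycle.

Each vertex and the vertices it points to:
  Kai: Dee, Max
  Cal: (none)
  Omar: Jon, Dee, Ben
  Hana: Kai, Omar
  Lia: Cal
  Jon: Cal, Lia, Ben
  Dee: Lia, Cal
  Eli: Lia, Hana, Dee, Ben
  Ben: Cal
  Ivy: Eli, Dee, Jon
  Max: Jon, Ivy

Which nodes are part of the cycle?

Eli, Ivy, Kai, Max, Hana

DFS with gray/black marking from Hana:
Hana gray
  Kai gray
    Dee gray
      Lia gray
        Cal gray
        Cal black
      Lia black
      Dee→Cal: Cal black — skip
    Dee black
    Max gray
      Jon gray
        Jon→Cal: Cal black — skip
        Jon→Lia: Lia black — skip
        Ben gray
          Ben→Cal: Cal black — skip
        Ben black
      Jon black
      Ivy gray
        Eli gray
          Eli→Lia: Lia black — skip
          Eli→Hana: Hana is gray → back edge
Back edge closes the cycle Hana → Kai → Max → Ivy → Eli → Hana; its vertices are {Eli, Ivy, Kai, Max, Hana}.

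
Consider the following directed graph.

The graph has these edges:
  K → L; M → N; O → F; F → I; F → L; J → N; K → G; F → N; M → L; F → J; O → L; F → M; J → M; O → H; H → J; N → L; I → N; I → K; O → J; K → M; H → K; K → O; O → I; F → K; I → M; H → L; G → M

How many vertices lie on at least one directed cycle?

A vertex is on a directed cycle iff it belongs to a strongly connected component of size ≥ 2 (or has a self-loop).
The vertices on cycles are {F, H, I, K, O} — 5 in total.

5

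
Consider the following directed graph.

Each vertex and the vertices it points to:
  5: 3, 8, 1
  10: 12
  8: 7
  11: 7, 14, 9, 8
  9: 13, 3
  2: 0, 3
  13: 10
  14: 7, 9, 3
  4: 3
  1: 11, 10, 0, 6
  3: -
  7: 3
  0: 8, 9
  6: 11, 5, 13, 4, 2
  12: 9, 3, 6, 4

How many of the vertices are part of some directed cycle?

A vertex is on a directed cycle iff it belongs to a strongly connected component of size ≥ 2 (or has a self-loop).
The vertices on cycles are {0, 1, 2, 5, 6, 9, 10, 11, 12, 13, 14} — 11 in total.

11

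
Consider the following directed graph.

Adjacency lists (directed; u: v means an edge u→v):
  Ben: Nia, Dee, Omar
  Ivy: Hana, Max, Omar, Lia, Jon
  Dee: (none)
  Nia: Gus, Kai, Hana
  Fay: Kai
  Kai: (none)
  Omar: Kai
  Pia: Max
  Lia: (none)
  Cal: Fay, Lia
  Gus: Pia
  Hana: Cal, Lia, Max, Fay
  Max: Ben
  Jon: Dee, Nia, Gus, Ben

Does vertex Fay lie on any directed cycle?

No

Fay lies on a cycle iff there is a path from Fay back to itself.
Exploring from Fay, it never reaches itself; equivalently, its strongly connected component is a singleton.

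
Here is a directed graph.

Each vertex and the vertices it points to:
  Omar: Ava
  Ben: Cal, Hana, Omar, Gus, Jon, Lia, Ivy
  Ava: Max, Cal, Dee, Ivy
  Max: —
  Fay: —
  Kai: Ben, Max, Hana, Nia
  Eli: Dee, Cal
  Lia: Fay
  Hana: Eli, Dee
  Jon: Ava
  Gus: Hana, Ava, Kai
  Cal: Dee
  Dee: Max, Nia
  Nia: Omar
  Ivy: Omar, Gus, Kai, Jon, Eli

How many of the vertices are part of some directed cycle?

A vertex is on a directed cycle iff it belongs to a strongly connected component of size ≥ 2 (or has a self-loop).
The vertices on cycles are {Ava, Ben, Cal, Dee, Eli, Gus, Ivy, Jon, Kai, Nia, Hana, Omar} — 12 in total.

12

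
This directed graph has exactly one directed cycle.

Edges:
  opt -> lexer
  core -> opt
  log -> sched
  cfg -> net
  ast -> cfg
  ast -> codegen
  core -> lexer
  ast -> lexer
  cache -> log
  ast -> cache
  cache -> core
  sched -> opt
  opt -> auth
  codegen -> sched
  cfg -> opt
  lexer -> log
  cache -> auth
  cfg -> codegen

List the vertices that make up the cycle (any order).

DFS with gray/black marking from sched:
sched gray
  opt gray
    auth gray
    auth black
    lexer gray
      log gray
        log→sched: sched is gray → back edge
Back edge closes the cycle sched → opt → lexer → log → sched; its vertices are {log, opt, lexer, sched}.

log, opt, lexer, sched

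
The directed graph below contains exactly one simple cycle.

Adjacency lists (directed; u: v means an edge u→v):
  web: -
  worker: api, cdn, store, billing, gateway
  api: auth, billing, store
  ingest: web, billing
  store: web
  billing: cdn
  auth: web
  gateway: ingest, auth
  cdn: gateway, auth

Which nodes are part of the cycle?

cdn, ingest, billing, gateway

DFS with gray/black marking from cdn:
cdn gray
  gateway gray
    ingest gray
      web gray
      web black
      billing gray
        billing→cdn: cdn is gray → back edge
Back edge closes the cycle cdn → gateway → ingest → billing → cdn; its vertices are {cdn, ingest, billing, gateway}.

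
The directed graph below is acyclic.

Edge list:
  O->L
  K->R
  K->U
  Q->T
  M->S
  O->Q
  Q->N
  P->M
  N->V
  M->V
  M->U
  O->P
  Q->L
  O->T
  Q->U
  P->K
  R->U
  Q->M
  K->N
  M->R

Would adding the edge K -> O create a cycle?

Yes

Adding K→O creates a cycle iff O can already reach K.
Path from O: O → P → K.
So O → … → K → O is a cycle.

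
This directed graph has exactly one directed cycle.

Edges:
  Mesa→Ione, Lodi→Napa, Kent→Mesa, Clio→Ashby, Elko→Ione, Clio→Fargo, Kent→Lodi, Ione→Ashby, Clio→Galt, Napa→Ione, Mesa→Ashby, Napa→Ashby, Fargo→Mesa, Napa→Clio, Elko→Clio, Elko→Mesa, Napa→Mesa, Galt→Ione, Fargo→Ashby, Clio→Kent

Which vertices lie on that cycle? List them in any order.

DFS with gray/black marking from Clio:
Clio gray
  Kent gray
    Mesa gray
      Ione gray
        Ashby gray
        Ashby black
      Ione black
      Mesa→Ashby: Ashby black — skip
    Mesa black
    Lodi gray
      Napa gray
        Napa→Ashby: Ashby black — skip
        Napa→Ione: Ione black — skip
        Napa→Mesa: Mesa black — skip
        Napa→Clio: Clio is gray → back edge
Back edge closes the cycle Clio → Kent → Lodi → Napa → Clio; its vertices are {Clio, Kent, Lodi, Napa}.

Clio, Kent, Lodi, Napa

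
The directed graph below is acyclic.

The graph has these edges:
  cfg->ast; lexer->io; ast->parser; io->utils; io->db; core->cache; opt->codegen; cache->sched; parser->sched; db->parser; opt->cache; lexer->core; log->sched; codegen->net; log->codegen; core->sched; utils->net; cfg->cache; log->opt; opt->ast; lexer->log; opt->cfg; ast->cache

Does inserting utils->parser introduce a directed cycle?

Adding utils→parser creates a cycle iff parser can already reach utils.
Explore from parser: no path reaches utils. The graph stays acyclic.

No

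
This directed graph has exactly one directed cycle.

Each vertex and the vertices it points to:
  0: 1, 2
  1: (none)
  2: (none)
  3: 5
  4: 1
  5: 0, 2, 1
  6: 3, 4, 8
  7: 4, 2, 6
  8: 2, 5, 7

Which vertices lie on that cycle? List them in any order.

DFS with gray/black marking from 7:
7 gray
  4 gray
    1 gray
    1 black
  4 black
  2 gray
  2 black
  6 gray
    3 gray
      5 gray
        0 gray
          0→1: 1 black — skip
          0→2: 2 black — skip
        0 black
        5→2: 2 black — skip
        5→1: 1 black — skip
      5 black
    3 black
    6→4: 4 black — skip
    8 gray
      8→2: 2 black — skip
      8→5: 5 black — skip
      8→7: 7 is gray → back edge
Back edge closes the cycle 7 → 6 → 8 → 7; its vertices are {6, 7, 8}.

6, 7, 8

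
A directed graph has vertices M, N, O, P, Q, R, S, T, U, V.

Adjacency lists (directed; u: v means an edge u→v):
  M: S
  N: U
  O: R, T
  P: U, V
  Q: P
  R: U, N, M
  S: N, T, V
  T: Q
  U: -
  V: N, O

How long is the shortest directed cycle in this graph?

5

For each vertex v, BFS finds the shortest path from v back to v.
The shortest such closed walk is V → O → T → Q → P → V, length 5.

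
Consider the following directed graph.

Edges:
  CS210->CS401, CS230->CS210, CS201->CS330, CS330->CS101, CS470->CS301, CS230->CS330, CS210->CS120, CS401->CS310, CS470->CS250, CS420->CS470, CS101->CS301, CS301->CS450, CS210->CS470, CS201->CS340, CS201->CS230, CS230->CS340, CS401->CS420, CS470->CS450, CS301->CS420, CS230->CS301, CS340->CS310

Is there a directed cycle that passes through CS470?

CS470 is on a cycle iff CS470 can reach itself via ≥1 edge.
CS470 → CS301 → CS420 → CS470 — yes.

Yes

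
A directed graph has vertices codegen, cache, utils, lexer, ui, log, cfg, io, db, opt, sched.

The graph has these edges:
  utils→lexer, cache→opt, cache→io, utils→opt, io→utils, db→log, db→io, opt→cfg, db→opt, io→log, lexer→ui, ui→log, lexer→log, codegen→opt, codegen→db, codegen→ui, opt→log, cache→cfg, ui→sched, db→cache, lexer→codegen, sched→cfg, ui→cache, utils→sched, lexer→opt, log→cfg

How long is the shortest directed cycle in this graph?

For each vertex v, BFS finds the shortest path from v back to v.
The shortest such closed walk is utils → lexer → ui → cache → io → utils, length 5.

5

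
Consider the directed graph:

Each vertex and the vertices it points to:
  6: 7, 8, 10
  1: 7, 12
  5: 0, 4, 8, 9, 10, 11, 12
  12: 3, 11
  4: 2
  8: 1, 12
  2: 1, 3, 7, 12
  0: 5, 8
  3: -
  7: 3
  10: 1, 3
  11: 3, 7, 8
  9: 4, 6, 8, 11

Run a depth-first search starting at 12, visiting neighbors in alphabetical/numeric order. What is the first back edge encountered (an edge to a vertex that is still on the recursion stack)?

DFS from 12 (visiting neighbors in alphabetical/numeric order); mark gray on enter, black on exit:
12 gray
  3 gray
  3 black
  11 gray
    11→3: 3 black — skip
    7 gray
      7→3: 3 black — skip
    7 black
    8 gray
      1 gray
        1→7: 7 black — skip
        1→12: 12 is gray → back edge
First back edge: 1 → 12.

1→12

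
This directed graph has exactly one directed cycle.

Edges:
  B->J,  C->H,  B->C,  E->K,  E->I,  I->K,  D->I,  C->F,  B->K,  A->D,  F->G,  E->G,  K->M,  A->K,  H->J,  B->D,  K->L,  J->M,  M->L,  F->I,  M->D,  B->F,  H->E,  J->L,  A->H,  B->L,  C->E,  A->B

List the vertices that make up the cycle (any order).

D, I, K, M

DFS with gray/black marking from D:
D gray
  I gray
    K gray
      M gray
        M→D: D is gray → back edge
Back edge closes the cycle D → I → K → M → D; its vertices are {D, I, K, M}.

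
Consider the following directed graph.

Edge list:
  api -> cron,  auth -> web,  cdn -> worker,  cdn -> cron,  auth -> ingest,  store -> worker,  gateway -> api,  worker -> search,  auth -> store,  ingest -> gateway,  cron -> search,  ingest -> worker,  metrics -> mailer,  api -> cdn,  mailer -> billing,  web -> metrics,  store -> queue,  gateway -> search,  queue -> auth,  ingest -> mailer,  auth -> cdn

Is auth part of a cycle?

Yes

auth is on a cycle iff auth can reach itself via ≥1 edge.
auth → store → queue → auth — yes.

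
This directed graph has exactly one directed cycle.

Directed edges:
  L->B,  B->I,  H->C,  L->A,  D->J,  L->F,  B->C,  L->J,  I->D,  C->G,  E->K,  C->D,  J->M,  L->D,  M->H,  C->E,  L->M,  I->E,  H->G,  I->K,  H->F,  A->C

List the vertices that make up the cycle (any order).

C, D, H, J, M

DFS with gray/black marking from M:
M gray
  H gray
    F gray
    F black
    G gray
    G black
    C gray
      D gray
        J gray
          J→M: M is gray → back edge
Back edge closes the cycle M → H → C → D → J → M; its vertices are {C, D, H, J, M}.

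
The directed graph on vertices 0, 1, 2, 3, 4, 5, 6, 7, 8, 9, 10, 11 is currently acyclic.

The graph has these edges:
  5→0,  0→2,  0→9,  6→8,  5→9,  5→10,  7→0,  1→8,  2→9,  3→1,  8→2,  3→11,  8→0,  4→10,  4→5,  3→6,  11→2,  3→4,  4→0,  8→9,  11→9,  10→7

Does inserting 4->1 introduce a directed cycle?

Adding 4→1 creates a cycle iff 1 can already reach 4.
Explore from 1: no path reaches 4. The graph stays acyclic.

No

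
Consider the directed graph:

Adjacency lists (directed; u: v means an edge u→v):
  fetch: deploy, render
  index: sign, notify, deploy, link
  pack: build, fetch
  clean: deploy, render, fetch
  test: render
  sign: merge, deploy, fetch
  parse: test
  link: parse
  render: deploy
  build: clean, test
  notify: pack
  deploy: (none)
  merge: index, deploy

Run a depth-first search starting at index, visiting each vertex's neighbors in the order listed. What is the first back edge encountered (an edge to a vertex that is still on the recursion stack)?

merge→index

DFS from index (visiting each vertex's neighbors in the order listed); mark gray on enter, black on exit:
index gray
  sign gray
    merge gray
      merge→index: index is gray → back edge
First back edge: merge → index.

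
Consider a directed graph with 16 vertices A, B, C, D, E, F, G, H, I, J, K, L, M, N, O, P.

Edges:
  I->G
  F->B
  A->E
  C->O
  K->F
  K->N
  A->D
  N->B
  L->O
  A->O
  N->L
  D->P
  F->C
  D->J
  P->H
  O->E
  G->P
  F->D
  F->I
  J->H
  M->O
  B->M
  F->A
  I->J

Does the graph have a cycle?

No

DFS with white/gray/black marking, starting from J:
J gray
  H gray
  H black
J black
A gray
  D gray
    P gray
      P→H: H black — skip
    P black
    D→J: J black — skip
  D black
  E gray
  E black
  O gray
    O→E: E black — skip
  O black
A black
B gray
  M gray
    M→O: O black — skip
  M black
B black
C gray
  C→O: O black — skip
C black
F gray
  F→D: D black — skip
  F→C: C black — skip
  I gray
    I→J: J black — skip
    G gray
      G→P: P black — skip
    G black
  I black
  F→B: B black — skip
  F→A: A black — skip
F black
K gray
  N gray
    L gray
      L→O: O black — skip
    L black
    N→B: B black — skip
  N black
  K→F: F black — skip
K black
Every edge goes to a white or black vertex — no back edge, so the graph is acyclic.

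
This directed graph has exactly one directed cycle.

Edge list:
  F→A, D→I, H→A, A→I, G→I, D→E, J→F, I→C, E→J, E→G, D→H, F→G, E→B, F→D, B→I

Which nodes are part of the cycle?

D, E, F, J

DFS with gray/black marking from F:
F gray
  A gray
    I gray
      C gray
      C black
    I black
  A black
  G gray
    G→I: I black — skip
  G black
  D gray
    H gray
      H→A: A black — skip
    H black
    D→I: I black — skip
    E gray
      E→G: G black — skip
      B gray
        B→I: I black — skip
      B black
      J gray
        J→F: F is gray → back edge
Back edge closes the cycle F → D → E → J → F; its vertices are {D, E, F, J}.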